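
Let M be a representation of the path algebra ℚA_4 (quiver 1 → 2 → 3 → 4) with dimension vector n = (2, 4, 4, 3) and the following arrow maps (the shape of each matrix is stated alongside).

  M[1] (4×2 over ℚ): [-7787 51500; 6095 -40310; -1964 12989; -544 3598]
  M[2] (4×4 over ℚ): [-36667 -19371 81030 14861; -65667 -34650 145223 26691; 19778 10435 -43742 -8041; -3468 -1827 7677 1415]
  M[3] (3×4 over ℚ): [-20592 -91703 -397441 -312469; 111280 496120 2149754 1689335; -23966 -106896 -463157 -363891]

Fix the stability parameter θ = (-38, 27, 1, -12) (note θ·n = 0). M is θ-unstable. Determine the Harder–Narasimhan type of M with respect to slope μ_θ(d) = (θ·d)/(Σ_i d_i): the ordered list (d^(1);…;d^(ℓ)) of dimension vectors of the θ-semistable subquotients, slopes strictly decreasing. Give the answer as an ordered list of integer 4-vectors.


Via rank(M_{q-1}∘⋯∘M_p): M ≅ I[1,4]^2, I[2,3], I[2,4].
μ_θ-semistable layers: μ^(1)=14; μ^(2)=16/3; μ^(3)=-38

((0, 1, 1, 0); (0, 3, 3, 3); (2, 0, 0, 0))


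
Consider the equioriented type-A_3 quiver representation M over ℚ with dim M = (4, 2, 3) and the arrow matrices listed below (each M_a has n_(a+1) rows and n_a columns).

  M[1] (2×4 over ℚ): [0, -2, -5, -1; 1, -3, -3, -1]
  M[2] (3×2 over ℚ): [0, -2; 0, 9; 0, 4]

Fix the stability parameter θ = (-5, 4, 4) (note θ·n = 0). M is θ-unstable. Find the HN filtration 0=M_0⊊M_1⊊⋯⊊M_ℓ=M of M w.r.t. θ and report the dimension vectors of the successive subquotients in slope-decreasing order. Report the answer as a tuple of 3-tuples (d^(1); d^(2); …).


Via rank(M_{q-1}∘⋯∘M_p): M ≅ I[1,1]^2, I[1,2], I[1,3], I[3,3]^2.
μ_θ-semistable layers: μ^(1)=4; μ^(2)=-5

((0, 2, 3); (4, 0, 0))


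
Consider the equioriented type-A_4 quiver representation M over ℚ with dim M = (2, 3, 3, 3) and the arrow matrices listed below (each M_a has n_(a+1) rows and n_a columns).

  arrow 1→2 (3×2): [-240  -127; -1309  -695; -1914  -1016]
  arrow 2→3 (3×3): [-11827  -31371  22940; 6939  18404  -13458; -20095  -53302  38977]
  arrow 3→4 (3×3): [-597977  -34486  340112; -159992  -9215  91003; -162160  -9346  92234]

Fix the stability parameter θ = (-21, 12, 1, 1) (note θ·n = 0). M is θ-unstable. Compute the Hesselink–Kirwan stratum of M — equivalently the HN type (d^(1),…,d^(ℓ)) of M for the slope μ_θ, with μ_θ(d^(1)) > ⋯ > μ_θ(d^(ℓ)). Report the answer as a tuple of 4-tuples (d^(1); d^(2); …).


Barcode: M ≅ I[1,3], I[1,4], I[2,4], I[4,4]. HN layers by μ_θ (4 steps, strictly decreasing):
  μ^(1)=13/2; μ^(2)=14/3; μ^(3)=1; μ^(4)=-21

((0, 1, 1, 0); (0, 2, 2, 2); (0, 0, 0, 1); (2, 0, 0, 0))


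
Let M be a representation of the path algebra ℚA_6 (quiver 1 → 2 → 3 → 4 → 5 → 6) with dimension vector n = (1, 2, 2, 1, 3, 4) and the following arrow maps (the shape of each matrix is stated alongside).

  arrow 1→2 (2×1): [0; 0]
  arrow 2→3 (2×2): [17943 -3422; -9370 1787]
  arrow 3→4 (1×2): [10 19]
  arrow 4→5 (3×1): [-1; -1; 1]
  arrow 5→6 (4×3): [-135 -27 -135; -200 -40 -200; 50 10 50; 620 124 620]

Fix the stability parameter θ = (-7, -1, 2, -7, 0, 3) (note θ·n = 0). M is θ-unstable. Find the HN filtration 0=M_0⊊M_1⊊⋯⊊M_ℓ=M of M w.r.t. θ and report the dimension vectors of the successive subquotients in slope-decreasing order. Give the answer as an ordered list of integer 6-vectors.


Interval decomposition of M: I[1,1], I[2,3], I[2,6], I[5,5]^2, I[6,6]^3.
HN type (ℓ=6): μ^(1)=3; μ^(2)=2; μ^(3)=0; μ^(4)=-1; μ^(5)=-2; μ^(6)=-7

((0, 0, 0, 0, 0, 4); (0, 0, 1, 0, 0, 0); (0, 0, 0, 0, 3, 0); (0, 1, 0, 0, 0, 0); (0, 1, 1, 1, 0, 0); (1, 0, 0, 0, 0, 0))


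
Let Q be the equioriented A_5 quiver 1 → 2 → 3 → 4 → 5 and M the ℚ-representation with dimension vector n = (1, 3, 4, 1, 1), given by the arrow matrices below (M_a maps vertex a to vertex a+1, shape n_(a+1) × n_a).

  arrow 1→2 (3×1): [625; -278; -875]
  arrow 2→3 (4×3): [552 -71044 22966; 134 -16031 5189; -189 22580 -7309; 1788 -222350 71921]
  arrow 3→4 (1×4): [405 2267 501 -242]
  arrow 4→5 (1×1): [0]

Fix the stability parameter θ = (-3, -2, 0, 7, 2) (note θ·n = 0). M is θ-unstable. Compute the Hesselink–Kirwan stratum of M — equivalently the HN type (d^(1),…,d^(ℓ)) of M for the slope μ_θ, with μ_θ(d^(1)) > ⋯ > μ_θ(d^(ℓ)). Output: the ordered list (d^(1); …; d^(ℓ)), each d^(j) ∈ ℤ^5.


Via rank(M_{q-1}∘⋯∘M_p): M ≅ I[1,4], I[2,3]^2, I[3,3], I[5,5].
μ_θ-semistable layers: μ^(1)=7; μ^(2)=2; μ^(3)=0; μ^(4)=-2; μ^(5)=-3

((0, 0, 0, 1, 0); (0, 0, 0, 0, 1); (0, 0, 4, 0, 0); (0, 3, 0, 0, 0); (1, 0, 0, 0, 0))


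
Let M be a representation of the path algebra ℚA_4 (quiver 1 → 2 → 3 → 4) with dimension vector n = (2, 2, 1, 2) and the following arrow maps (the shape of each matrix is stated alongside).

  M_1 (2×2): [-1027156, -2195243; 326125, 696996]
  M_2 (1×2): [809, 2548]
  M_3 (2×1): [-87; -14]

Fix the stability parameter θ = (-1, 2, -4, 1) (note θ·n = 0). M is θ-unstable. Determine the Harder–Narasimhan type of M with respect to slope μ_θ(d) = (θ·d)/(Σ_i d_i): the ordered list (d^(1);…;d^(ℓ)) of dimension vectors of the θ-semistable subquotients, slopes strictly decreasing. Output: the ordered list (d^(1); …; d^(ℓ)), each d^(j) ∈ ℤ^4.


Interval decomposition of M: I[1,2], I[1,4], I[4,4].
HN type (ℓ=3): μ^(1)=2; μ^(2)=1; μ^(3)=-1

((0, 1, 0, 0); (0, 0, 0, 2); (2, 1, 1, 0))


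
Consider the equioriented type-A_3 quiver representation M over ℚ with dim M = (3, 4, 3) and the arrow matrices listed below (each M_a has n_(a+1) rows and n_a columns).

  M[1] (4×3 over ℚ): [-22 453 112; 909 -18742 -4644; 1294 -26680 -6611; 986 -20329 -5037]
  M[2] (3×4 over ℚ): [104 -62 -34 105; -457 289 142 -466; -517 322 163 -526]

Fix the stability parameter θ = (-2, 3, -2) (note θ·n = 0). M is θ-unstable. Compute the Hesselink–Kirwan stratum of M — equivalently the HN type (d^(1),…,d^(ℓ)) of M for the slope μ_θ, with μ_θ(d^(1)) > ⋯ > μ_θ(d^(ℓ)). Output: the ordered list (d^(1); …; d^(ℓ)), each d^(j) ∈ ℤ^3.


Via rank(M_{q-1}∘⋯∘M_p): M ≅ I[1,3]^3, I[2,2].
μ_θ-semistable layers: μ^(1)=3; μ^(2)=1/2; μ^(3)=-2

((0, 1, 0); (0, 3, 3); (3, 0, 0))


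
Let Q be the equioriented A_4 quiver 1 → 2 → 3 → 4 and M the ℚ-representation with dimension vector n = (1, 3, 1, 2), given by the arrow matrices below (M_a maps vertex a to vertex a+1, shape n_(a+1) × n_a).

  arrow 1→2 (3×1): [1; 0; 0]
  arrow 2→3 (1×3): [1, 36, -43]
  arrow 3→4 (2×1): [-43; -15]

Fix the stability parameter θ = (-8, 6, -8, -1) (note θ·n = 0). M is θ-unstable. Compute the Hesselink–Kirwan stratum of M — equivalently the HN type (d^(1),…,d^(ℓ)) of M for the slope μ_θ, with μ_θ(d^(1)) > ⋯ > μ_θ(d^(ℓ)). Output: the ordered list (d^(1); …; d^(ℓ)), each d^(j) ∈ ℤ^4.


Barcode: M ≅ I[1,4], I[2,2]^2, I[4,4]. HN layers by μ_θ (3 steps, strictly decreasing):
  μ^(1)=6; μ^(2)=-1; μ^(3)=-8

((0, 2, 0, 0); (0, 1, 1, 2); (1, 0, 0, 0))


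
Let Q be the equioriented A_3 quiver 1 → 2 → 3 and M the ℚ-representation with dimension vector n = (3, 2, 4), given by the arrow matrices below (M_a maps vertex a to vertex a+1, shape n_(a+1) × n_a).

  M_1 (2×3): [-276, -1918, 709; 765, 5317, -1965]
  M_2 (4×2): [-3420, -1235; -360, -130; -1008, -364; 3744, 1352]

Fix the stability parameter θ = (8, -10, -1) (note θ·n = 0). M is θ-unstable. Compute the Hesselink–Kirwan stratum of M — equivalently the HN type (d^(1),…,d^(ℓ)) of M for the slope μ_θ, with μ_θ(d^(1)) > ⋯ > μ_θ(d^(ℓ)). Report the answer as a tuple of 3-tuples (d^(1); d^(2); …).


Interval decomposition of M: I[1,1], I[1,2], I[1,3], I[3,3]^3.
HN type (ℓ=2): μ^(1)=8; μ^(2)=-1

((1, 0, 0); (2, 2, 4))


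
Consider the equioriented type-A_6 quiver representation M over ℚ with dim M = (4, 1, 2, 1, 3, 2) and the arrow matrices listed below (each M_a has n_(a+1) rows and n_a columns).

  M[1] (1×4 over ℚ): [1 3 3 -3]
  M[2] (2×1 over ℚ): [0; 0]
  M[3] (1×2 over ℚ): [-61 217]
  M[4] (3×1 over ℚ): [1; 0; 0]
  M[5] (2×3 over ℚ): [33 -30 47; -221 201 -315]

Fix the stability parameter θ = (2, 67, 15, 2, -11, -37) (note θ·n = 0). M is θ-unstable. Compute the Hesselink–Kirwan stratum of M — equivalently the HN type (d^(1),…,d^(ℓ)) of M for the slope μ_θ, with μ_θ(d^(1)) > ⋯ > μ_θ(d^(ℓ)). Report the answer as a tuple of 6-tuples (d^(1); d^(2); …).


Via rank(M_{q-1}∘⋯∘M_p): M ≅ I[1,1]^3, I[1,2], I[3,3], I[3,6], I[5,5], I[5,6].
μ_θ-semistable layers: μ^(1)=67; μ^(2)=15; μ^(3)=2; μ^(4)=-31/4; μ^(5)=-11; μ^(6)=-24

((0, 1, 0, 0, 0, 0); (0, 0, 1, 0, 0, 0); (4, 0, 0, 0, 0, 0); (0, 0, 1, 1, 1, 1); (0, 0, 0, 0, 1, 0); (0, 0, 0, 0, 1, 1))


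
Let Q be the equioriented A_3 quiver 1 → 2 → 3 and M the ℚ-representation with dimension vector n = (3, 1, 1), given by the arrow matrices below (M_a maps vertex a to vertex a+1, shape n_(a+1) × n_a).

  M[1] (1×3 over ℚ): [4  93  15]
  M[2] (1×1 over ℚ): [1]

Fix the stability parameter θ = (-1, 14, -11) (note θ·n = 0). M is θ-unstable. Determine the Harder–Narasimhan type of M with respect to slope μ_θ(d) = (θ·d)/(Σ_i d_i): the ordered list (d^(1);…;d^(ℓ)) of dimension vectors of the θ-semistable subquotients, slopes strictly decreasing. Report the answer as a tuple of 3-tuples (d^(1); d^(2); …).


Interval decomposition of M: I[1,1]^2, I[1,3].
HN type (ℓ=2): μ^(1)=3/2; μ^(2)=-1

((0, 1, 1); (3, 0, 0))


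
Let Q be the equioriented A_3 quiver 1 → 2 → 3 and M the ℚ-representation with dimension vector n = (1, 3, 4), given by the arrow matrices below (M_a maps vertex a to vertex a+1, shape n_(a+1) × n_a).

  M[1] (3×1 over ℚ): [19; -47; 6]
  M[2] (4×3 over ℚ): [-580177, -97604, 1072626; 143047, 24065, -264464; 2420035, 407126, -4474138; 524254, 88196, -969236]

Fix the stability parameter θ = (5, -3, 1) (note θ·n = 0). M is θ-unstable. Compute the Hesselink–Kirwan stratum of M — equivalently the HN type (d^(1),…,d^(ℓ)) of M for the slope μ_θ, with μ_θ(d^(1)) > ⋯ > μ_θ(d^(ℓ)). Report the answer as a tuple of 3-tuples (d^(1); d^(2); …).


Via rank(M_{q-1}∘⋯∘M_p): M ≅ I[1,3], I[2,2], I[2,3], I[3,3]^2.
μ_θ-semistable layers: μ^(1)=1; μ^(2)=-3

((1, 1, 4); (0, 2, 0))


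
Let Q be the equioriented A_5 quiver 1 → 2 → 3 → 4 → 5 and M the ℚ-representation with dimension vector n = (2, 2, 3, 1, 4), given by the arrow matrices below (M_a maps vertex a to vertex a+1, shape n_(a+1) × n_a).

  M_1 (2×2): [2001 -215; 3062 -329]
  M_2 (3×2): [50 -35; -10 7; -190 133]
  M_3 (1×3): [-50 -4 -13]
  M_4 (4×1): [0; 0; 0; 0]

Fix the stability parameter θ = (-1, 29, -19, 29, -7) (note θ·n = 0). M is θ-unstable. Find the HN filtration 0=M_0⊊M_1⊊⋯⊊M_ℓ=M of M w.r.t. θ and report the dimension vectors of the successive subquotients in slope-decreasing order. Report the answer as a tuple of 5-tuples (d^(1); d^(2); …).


Interval decomposition of M: I[1,2], I[1,4], I[3,3]^2, I[5,5]^4.
HN type (ℓ=5): μ^(1)=29; μ^(2)=5; μ^(3)=-1; μ^(4)=-7; μ^(5)=-19

((0, 1, 0, 1, 0); (0, 1, 1, 0, 0); (2, 0, 0, 0, 0); (0, 0, 0, 0, 4); (0, 0, 2, 0, 0))


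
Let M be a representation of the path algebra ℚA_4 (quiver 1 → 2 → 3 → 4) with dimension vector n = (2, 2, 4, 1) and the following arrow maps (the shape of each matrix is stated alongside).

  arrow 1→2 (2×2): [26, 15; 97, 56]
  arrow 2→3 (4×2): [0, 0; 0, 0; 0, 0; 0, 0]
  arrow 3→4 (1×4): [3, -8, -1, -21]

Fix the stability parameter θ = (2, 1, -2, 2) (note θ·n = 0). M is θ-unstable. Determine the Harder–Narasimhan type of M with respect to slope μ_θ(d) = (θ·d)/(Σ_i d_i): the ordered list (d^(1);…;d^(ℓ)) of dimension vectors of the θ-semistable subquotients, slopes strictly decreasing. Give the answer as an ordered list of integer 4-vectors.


Via rank(M_{q-1}∘⋯∘M_p): M ≅ I[1,2]^2, I[3,3]^3, I[3,4].
μ_θ-semistable layers: μ^(1)=2; μ^(2)=3/2; μ^(3)=-2

((0, 0, 0, 1); (2, 2, 0, 0); (0, 0, 4, 0))


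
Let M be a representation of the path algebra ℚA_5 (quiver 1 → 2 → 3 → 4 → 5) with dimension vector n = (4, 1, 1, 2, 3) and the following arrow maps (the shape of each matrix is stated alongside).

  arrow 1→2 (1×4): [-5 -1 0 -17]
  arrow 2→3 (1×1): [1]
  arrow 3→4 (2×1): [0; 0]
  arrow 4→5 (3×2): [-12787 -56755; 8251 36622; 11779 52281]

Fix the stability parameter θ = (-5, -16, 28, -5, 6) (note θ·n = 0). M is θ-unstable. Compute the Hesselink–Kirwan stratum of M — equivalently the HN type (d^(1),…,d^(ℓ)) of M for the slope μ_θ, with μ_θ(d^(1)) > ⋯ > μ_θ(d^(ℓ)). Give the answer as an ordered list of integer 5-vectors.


Interval decomposition of M: I[1,1]^3, I[1,3], I[4,5]^2, I[5,5].
HN type (ℓ=4): μ^(1)=28; μ^(2)=6; μ^(3)=-5; μ^(4)=-21/2

((0, 0, 1, 0, 0); (0, 0, 0, 0, 3); (3, 0, 0, 2, 0); (1, 1, 0, 0, 0))


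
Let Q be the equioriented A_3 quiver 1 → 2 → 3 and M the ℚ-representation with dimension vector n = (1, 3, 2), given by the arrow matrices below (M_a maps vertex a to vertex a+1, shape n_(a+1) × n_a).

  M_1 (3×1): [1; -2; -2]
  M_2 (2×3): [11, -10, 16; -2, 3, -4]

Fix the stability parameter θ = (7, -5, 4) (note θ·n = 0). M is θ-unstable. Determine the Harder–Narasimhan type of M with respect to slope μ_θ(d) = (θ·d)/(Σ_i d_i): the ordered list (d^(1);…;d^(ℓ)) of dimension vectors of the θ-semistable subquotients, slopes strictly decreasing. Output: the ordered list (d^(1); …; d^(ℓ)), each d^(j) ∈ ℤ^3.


Interval decomposition of M: I[1,3], I[2,2], I[2,3].
HN type (ℓ=3): μ^(1)=4; μ^(2)=1; μ^(3)=-5

((0, 0, 2); (1, 1, 0); (0, 2, 0))


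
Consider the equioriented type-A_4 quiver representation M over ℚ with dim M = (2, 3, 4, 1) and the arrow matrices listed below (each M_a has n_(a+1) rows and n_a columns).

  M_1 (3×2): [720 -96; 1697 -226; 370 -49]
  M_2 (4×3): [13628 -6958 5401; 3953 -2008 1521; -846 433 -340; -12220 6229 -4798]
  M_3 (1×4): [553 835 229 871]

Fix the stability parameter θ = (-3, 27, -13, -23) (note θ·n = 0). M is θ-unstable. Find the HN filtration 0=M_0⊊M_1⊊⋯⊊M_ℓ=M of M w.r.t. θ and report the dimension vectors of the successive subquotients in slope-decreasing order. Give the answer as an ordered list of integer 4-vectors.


Via rank(M_{q-1}∘⋯∘M_p): M ≅ I[1,3], I[1,4], I[2,3], I[3,3].
μ_θ-semistable layers: μ^(1)=7; μ^(2)=-3; μ^(3)=-13

((0, 2, 2, 0); (2, 1, 1, 1); (0, 0, 1, 0))


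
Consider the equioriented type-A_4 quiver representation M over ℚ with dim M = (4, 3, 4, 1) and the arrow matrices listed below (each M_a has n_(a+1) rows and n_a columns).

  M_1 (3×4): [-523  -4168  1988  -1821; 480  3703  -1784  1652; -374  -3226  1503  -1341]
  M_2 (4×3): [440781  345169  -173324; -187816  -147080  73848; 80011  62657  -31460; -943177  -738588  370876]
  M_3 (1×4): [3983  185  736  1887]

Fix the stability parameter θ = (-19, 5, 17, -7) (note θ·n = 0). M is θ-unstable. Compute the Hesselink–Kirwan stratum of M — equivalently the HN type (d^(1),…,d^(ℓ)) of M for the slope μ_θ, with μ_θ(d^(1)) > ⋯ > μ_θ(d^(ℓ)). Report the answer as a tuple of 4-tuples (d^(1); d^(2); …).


Via rank(M_{q-1}∘⋯∘M_p): M ≅ I[1,1], I[1,3]^2, I[1,4], I[3,3].
μ_θ-semistable layers: μ^(1)=17; μ^(2)=5; μ^(3)=-19

((0, 0, 3, 0); (0, 3, 1, 1); (4, 0, 0, 0))


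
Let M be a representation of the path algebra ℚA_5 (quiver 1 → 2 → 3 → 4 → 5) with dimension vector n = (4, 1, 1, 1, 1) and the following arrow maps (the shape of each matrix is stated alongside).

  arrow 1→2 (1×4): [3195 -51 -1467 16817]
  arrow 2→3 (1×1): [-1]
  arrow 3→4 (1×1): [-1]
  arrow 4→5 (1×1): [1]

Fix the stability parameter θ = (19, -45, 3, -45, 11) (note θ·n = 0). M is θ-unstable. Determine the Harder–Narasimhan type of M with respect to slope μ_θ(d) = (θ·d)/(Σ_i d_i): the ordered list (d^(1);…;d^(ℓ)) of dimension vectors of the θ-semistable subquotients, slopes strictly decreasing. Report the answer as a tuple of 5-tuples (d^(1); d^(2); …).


Interval decomposition of M: I[1,1]^3, I[1,5].
HN type (ℓ=3): μ^(1)=19; μ^(2)=11; μ^(3)=-17

((3, 0, 0, 0, 0); (0, 0, 0, 0, 1); (1, 1, 1, 1, 0))


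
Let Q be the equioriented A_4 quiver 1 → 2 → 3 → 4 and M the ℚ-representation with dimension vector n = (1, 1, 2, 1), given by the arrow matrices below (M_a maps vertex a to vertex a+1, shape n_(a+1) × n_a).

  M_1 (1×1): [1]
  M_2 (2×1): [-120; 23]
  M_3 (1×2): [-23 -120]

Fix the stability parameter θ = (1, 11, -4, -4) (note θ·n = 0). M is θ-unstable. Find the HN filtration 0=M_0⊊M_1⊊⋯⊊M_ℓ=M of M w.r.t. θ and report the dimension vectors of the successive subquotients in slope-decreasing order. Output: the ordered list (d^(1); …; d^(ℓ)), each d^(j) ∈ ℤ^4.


Interval decomposition of M: I[1,3], I[3,4].
HN type (ℓ=3): μ^(1)=7/2; μ^(2)=1; μ^(3)=-4

((0, 1, 1, 0); (1, 0, 0, 0); (0, 0, 1, 1))


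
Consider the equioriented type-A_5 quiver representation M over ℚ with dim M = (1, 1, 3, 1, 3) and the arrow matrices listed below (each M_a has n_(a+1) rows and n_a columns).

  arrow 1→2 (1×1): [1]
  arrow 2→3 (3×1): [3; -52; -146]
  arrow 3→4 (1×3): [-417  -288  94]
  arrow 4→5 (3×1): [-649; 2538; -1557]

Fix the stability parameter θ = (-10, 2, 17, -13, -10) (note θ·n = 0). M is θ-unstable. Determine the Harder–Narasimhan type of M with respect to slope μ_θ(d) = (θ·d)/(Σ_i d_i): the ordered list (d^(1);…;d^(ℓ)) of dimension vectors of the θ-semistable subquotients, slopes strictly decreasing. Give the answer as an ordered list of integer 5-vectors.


Barcode: M ≅ I[1,5], I[3,3]^2, I[5,5]^2. HN layers by μ_θ (3 steps, strictly decreasing):
  μ^(1)=17; μ^(2)=-1; μ^(3)=-10

((0, 0, 2, 0, 0); (0, 1, 1, 1, 1); (1, 0, 0, 0, 2))


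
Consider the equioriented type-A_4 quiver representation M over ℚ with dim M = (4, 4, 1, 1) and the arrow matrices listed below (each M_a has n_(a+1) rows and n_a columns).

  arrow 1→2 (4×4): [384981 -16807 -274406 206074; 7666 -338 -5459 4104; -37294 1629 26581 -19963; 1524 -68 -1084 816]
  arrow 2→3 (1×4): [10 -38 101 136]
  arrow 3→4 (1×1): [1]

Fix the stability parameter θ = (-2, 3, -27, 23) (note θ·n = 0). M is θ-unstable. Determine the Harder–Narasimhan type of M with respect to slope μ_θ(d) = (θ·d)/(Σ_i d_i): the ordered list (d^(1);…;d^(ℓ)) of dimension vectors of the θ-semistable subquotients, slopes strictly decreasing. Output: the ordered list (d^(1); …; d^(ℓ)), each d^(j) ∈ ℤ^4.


Via rank(M_{q-1}∘⋯∘M_p): M ≅ I[1,1], I[1,2]^2, I[1,4], I[2,2].
μ_θ-semistable layers: μ^(1)=23; μ^(2)=3; μ^(3)=-2; μ^(4)=-26/3

((0, 0, 0, 1); (0, 3, 0, 0); (3, 0, 0, 0); (1, 1, 1, 0))


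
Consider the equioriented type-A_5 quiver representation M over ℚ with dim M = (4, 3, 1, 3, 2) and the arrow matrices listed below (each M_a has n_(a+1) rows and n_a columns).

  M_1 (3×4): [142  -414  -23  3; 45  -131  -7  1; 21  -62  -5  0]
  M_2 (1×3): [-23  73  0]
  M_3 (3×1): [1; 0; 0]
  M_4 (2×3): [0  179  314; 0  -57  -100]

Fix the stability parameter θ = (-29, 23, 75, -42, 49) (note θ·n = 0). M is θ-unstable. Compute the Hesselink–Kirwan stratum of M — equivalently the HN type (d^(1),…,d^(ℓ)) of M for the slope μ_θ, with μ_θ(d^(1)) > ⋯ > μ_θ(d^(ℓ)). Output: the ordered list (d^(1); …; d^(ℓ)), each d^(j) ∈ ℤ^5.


Barcode: M ≅ I[1,1], I[1,2]^2, I[1,4], I[4,5]^2. HN layers by μ_θ (5 steps, strictly decreasing):
  μ^(1)=49; μ^(2)=23; μ^(3)=56/3; μ^(4)=-29; μ^(5)=-42

((0, 0, 0, 0, 2); (0, 2, 0, 0, 0); (0, 1, 1, 1, 0); (4, 0, 0, 0, 0); (0, 0, 0, 2, 0))


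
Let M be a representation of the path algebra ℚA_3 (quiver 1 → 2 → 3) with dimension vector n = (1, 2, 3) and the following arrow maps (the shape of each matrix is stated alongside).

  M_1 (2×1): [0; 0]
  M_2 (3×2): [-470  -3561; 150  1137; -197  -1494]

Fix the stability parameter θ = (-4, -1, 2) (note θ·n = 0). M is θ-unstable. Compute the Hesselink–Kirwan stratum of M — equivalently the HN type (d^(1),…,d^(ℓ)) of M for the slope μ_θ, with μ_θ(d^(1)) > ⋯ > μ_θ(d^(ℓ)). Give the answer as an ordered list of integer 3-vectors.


Barcode: M ≅ I[1,1], I[2,3]^2, I[3,3]. HN layers by μ_θ (3 steps, strictly decreasing):
  μ^(1)=2; μ^(2)=-1; μ^(3)=-4

((0, 0, 3); (0, 2, 0); (1, 0, 0))


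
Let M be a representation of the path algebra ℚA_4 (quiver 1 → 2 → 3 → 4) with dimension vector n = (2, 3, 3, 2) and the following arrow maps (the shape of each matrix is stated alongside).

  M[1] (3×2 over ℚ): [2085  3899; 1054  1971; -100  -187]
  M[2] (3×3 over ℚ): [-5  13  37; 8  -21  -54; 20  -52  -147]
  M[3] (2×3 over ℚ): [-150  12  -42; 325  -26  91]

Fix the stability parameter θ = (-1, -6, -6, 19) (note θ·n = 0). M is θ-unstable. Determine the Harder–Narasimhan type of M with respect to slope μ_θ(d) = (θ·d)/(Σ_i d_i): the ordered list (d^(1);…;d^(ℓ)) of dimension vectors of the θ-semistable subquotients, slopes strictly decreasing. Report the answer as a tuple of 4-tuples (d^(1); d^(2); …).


Via rank(M_{q-1}∘⋯∘M_p): M ≅ I[1,3], I[1,4], I[2,3], I[4,4].
μ_θ-semistable layers: μ^(1)=19; μ^(2)=-13/3; μ^(3)=-6

((0, 0, 0, 2); (2, 2, 2, 0); (0, 1, 1, 0))


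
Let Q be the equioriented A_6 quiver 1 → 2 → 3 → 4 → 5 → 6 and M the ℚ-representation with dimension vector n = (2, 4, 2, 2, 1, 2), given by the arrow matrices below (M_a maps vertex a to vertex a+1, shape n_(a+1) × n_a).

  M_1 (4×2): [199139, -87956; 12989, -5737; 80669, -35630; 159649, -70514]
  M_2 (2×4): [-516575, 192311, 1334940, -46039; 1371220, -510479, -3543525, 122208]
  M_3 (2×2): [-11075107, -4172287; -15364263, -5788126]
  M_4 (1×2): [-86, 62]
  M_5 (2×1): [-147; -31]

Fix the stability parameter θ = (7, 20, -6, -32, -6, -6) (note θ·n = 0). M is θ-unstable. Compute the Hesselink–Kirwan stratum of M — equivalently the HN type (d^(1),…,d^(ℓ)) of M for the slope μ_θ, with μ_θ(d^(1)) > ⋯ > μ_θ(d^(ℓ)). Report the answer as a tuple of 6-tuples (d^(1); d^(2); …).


Barcode: M ≅ I[1,4], I[1,6], I[2,2]^2, I[6,6]. HN layers by μ_θ (4 steps, strictly decreasing):
  μ^(1)=20; μ^(2)=-11/4; μ^(3)=-23/6; μ^(4)=-6

((0, 2, 0, 0, 0, 0); (1, 1, 1, 1, 0, 0); (1, 1, 1, 1, 1, 1); (0, 0, 0, 0, 0, 1))


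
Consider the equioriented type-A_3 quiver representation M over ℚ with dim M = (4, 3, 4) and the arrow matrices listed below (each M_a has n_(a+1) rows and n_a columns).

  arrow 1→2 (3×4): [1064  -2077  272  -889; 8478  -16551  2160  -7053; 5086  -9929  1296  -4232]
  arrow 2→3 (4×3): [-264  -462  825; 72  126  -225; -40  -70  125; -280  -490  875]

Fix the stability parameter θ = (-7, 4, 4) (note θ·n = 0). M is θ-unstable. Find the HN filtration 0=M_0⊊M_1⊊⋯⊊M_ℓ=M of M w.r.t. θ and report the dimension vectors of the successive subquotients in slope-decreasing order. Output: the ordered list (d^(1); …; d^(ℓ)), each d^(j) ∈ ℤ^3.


Via rank(M_{q-1}∘⋯∘M_p): M ≅ I[1,1], I[1,2]^2, I[1,3], I[3,3]^3.
μ_θ-semistable layers: μ^(1)=4; μ^(2)=-7

((0, 3, 4); (4, 0, 0))


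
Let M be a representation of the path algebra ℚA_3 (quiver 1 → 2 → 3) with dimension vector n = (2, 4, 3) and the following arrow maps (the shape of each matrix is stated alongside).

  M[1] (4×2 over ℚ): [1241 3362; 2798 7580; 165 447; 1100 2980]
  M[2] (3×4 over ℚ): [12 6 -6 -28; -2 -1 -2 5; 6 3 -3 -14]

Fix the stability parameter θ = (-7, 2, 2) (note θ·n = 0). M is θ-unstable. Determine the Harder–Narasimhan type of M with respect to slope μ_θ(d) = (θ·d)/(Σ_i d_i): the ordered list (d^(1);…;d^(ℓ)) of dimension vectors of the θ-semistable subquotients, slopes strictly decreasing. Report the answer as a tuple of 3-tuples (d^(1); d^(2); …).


Via rank(M_{q-1}∘⋯∘M_p): M ≅ I[1,2], I[1,3], I[2,2], I[2,3], I[3,3].
μ_θ-semistable layers: μ^(1)=2; μ^(2)=-7

((0, 4, 3); (2, 0, 0))


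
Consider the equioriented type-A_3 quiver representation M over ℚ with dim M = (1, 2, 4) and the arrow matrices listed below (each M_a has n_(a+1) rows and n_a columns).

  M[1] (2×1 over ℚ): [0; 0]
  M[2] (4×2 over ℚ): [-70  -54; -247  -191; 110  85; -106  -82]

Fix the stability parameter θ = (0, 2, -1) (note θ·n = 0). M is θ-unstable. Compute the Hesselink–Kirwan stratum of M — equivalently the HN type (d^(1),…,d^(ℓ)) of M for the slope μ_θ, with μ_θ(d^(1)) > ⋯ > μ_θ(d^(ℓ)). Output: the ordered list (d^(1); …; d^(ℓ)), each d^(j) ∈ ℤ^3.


Via rank(M_{q-1}∘⋯∘M_p): M ≅ I[1,1], I[2,3]^2, I[3,3]^2.
μ_θ-semistable layers: μ^(1)=1/2; μ^(2)=0; μ^(3)=-1

((0, 2, 2); (1, 0, 0); (0, 0, 2))


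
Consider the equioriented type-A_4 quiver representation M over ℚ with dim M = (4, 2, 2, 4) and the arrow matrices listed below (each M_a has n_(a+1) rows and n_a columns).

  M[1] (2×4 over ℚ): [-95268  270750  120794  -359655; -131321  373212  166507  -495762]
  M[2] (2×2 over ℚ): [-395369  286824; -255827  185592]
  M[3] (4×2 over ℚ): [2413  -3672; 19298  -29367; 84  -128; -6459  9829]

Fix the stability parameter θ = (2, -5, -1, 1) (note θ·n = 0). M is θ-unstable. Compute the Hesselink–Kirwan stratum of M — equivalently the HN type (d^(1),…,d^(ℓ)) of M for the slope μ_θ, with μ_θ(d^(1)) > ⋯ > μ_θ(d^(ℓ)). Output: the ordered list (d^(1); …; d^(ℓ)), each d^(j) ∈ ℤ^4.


Interval decomposition of M: I[1,1]^2, I[1,2], I[1,4], I[3,4], I[4,4]^2.
HN type (ℓ=4): μ^(1)=2; μ^(2)=1; μ^(3)=-1; μ^(4)=-3/2

((2, 0, 0, 0); (0, 0, 0, 4); (0, 0, 2, 0); (2, 2, 0, 0))


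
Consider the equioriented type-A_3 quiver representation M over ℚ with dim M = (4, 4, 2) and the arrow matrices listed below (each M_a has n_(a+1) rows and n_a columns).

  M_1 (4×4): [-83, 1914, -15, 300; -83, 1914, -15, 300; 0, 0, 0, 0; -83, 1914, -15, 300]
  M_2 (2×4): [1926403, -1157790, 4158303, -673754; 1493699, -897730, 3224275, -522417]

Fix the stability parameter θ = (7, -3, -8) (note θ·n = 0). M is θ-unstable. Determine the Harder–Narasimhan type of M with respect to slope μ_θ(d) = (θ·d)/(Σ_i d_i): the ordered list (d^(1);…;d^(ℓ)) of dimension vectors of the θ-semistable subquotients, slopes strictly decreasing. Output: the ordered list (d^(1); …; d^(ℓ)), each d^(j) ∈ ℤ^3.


Interval decomposition of M: I[1,1]^3, I[1,3], I[2,2]^2, I[2,3].
HN type (ℓ=4): μ^(1)=7; μ^(2)=-4/3; μ^(3)=-3; μ^(4)=-11/2

((3, 0, 0); (1, 1, 1); (0, 2, 0); (0, 1, 1))


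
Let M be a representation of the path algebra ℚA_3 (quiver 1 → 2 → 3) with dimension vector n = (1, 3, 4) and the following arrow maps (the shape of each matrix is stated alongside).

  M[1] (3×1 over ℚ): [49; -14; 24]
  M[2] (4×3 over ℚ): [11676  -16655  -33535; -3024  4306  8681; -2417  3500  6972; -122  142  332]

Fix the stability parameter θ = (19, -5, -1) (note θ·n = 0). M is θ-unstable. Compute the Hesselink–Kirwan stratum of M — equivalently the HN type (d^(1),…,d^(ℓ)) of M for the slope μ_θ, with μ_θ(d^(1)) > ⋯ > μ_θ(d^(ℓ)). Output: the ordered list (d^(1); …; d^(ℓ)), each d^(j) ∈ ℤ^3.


Barcode: M ≅ I[1,3], I[2,3]^2, I[3,3]. HN layers by μ_θ (3 steps, strictly decreasing):
  μ^(1)=13/3; μ^(2)=-1; μ^(3)=-5

((1, 1, 1); (0, 0, 3); (0, 2, 0))


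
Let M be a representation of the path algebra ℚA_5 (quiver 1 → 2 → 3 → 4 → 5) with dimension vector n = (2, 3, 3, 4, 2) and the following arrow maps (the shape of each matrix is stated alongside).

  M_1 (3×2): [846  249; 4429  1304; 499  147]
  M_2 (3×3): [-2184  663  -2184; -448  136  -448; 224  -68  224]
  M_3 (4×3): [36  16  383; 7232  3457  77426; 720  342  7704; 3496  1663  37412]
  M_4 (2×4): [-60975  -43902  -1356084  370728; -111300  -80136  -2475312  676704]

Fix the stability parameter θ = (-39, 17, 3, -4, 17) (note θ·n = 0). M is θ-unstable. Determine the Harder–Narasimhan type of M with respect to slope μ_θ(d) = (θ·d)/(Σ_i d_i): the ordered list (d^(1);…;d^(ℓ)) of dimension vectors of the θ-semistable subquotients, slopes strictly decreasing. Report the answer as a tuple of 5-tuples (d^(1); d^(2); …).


Barcode: M ≅ I[1,2], I[1,3], I[2,2], I[3,4], I[3,5], I[4,4]^2, I[5,5]. HN layers by μ_θ (5 steps, strictly decreasing):
  μ^(1)=17; μ^(2)=10; μ^(3)=-1/2; μ^(4)=-4; μ^(5)=-39

((0, 2, 0, 0, 2); (0, 1, 1, 0, 0); (0, 0, 2, 2, 0); (0, 0, 0, 2, 0); (2, 0, 0, 0, 0))


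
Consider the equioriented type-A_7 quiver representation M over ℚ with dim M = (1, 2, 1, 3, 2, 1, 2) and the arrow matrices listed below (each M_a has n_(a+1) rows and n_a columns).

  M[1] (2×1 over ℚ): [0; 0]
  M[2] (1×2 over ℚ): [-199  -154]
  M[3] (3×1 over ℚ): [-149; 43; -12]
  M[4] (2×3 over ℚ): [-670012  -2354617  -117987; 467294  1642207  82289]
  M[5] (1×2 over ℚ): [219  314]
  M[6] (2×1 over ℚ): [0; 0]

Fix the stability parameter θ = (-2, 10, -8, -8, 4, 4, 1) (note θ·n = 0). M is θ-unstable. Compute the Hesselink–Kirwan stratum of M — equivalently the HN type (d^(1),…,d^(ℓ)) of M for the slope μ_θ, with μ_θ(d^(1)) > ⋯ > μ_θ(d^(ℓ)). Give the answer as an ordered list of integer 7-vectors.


Barcode: M ≅ I[1,1], I[2,2], I[2,6], I[4,4], I[4,5], I[7,7]^2. HN layers by μ_θ (5 steps, strictly decreasing):
  μ^(1)=10; μ^(2)=4; μ^(3)=1; μ^(4)=-2; μ^(5)=-8

((0, 1, 0, 0, 0, 0, 0); (0, 0, 0, 0, 2, 1, 0); (0, 0, 0, 0, 0, 0, 2); (1, 1, 1, 1, 0, 0, 0); (0, 0, 0, 2, 0, 0, 0))


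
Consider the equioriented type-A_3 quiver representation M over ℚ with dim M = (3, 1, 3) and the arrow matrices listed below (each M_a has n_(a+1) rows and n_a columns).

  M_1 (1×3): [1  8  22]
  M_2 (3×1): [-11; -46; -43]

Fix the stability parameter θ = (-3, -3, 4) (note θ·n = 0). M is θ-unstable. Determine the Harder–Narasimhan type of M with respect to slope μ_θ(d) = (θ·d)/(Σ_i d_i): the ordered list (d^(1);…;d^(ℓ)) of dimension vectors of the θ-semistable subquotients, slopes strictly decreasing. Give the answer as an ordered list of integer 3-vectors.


Via rank(M_{q-1}∘⋯∘M_p): M ≅ I[1,1]^2, I[1,3], I[3,3]^2.
μ_θ-semistable layers: μ^(1)=4; μ^(2)=-3

((0, 0, 3); (3, 1, 0))


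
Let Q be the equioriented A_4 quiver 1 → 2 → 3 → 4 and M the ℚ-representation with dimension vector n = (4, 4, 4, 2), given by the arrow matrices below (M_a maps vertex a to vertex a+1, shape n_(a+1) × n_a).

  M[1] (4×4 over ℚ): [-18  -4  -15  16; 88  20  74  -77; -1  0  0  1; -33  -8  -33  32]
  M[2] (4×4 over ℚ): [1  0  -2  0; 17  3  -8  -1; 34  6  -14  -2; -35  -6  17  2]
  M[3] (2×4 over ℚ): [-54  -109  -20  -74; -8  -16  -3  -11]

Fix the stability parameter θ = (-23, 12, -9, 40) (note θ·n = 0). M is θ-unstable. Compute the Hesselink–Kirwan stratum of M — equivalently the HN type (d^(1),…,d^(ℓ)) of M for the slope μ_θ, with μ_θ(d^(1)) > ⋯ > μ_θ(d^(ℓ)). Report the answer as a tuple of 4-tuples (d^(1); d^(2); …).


Interval decomposition of M: I[1,1], I[1,2], I[1,4]^2, I[2,3], I[3,3].
HN type (ℓ=5): μ^(1)=40; μ^(2)=12; μ^(3)=3/2; μ^(4)=-9; μ^(5)=-23

((0, 0, 0, 2); (0, 1, 0, 0); (0, 3, 3, 0); (0, 0, 1, 0); (4, 0, 0, 0))


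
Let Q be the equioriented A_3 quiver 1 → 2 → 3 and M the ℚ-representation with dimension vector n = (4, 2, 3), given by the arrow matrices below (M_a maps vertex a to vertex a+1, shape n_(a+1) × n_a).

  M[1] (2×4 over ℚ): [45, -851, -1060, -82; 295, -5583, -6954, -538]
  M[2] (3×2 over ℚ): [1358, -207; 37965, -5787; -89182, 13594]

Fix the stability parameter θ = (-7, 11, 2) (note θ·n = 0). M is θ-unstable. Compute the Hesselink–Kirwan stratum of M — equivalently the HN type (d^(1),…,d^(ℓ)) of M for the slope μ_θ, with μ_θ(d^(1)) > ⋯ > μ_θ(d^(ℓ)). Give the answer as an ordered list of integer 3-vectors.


Interval decomposition of M: I[1,1]^2, I[1,3]^2, I[3,3].
HN type (ℓ=3): μ^(1)=13/2; μ^(2)=2; μ^(3)=-7

((0, 2, 2); (0, 0, 1); (4, 0, 0))


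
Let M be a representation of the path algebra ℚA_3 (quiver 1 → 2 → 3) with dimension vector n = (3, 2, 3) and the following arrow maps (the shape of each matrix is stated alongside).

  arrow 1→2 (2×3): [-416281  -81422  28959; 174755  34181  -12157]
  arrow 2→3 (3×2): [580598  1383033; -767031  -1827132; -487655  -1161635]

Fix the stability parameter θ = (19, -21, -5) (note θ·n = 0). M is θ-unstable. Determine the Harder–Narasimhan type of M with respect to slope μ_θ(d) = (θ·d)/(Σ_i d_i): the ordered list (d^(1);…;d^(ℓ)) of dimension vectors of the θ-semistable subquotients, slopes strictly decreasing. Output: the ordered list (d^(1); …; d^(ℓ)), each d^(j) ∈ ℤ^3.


Barcode: M ≅ I[1,1], I[1,3]^2, I[3,3]. HN layers by μ_θ (3 steps, strictly decreasing):
  μ^(1)=19; μ^(2)=-7/3; μ^(3)=-5

((1, 0, 0); (2, 2, 2); (0, 0, 1))


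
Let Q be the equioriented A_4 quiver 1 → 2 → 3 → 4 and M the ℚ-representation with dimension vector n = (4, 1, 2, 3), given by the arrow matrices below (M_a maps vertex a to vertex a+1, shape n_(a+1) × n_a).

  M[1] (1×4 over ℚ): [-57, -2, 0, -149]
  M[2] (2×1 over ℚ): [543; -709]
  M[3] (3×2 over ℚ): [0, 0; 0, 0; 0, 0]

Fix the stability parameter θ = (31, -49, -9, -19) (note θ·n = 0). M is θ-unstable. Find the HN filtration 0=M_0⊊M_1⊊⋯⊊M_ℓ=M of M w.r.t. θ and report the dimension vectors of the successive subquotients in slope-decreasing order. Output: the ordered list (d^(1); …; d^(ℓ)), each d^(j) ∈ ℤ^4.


Interval decomposition of M: I[1,1]^3, I[1,3], I[3,3], I[4,4]^3.
HN type (ℓ=3): μ^(1)=31; μ^(2)=-9; μ^(3)=-19

((3, 0, 0, 0); (1, 1, 2, 0); (0, 0, 0, 3))


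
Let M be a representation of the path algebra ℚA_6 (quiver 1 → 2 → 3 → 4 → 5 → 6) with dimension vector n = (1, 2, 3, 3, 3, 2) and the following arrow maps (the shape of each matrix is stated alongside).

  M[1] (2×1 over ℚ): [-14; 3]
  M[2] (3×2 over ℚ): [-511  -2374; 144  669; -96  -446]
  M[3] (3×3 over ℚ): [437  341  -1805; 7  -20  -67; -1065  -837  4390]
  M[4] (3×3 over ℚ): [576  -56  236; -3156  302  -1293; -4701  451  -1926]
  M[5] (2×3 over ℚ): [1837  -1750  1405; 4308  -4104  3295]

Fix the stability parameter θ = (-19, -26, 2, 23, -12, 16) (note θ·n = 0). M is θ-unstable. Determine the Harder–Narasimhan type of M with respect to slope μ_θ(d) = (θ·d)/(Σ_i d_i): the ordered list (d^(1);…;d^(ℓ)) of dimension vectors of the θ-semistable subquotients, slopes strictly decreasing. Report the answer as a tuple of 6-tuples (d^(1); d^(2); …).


Interval decomposition of M: I[1,6], I[2,6], I[3,4], I[5,5].
HN type (ℓ=7): μ^(1)=23; μ^(2)=16; μ^(3)=11/2; μ^(4)=2; μ^(5)=-12; μ^(6)=-45/2; μ^(7)=-26

((0, 0, 0, 1, 0, 0); (0, 0, 0, 0, 0, 2); (0, 0, 0, 2, 2, 0); (0, 0, 3, 0, 0, 0); (0, 0, 0, 0, 1, 0); (1, 1, 0, 0, 0, 0); (0, 1, 0, 0, 0, 0))


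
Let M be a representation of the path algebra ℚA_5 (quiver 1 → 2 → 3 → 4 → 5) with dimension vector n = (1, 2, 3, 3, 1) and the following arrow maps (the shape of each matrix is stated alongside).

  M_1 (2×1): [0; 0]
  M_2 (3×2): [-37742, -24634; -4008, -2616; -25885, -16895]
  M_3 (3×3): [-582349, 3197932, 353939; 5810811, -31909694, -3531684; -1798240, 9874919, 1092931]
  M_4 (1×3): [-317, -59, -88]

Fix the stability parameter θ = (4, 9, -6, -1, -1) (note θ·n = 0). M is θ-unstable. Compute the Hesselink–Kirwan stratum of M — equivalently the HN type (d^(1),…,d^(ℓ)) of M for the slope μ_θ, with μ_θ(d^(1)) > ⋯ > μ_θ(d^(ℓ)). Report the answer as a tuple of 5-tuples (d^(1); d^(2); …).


Barcode: M ≅ I[1,1], I[2,2], I[2,5], I[3,4]^2. HN layers by μ_θ (5 steps, strictly decreasing):
  μ^(1)=9; μ^(2)=4; μ^(3)=1/4; μ^(4)=-1; μ^(5)=-6

((0, 1, 0, 0, 0); (1, 0, 0, 0, 0); (0, 1, 1, 1, 1); (0, 0, 0, 2, 0); (0, 0, 2, 0, 0))


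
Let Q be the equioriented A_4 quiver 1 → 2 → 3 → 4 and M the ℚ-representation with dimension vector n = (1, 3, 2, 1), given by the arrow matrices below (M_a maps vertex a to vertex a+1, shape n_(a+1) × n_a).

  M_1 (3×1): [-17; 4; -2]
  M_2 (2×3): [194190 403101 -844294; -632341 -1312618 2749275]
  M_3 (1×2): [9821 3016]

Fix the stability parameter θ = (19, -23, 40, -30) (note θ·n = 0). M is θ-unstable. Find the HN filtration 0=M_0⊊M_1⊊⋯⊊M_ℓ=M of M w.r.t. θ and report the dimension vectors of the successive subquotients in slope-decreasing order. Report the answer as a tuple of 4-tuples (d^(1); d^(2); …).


Via rank(M_{q-1}∘⋯∘M_p): M ≅ I[1,4], I[2,2], I[2,3].
μ_θ-semistable layers: μ^(1)=40; μ^(2)=5; μ^(3)=-2; μ^(4)=-23

((0, 0, 1, 0); (0, 0, 1, 1); (1, 1, 0, 0); (0, 2, 0, 0))


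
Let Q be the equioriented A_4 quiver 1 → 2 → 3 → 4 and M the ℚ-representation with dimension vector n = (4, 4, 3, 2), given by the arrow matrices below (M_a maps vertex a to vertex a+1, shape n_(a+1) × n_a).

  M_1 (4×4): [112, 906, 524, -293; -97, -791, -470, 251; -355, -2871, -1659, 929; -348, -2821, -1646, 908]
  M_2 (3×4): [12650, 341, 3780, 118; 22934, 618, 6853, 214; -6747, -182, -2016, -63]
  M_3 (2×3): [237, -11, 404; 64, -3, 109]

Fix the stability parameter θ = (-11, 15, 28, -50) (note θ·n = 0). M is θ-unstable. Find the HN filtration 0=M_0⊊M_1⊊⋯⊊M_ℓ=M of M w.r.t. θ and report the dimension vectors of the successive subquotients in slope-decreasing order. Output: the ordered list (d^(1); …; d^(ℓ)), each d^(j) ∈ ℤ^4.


Barcode: M ≅ I[1,2], I[1,3], I[1,4]^2. HN layers by μ_θ (4 steps, strictly decreasing):
  μ^(1)=28; μ^(2)=15; μ^(3)=-7/3; μ^(4)=-11

((0, 0, 1, 0); (0, 2, 0, 0); (0, 2, 2, 2); (4, 0, 0, 0))


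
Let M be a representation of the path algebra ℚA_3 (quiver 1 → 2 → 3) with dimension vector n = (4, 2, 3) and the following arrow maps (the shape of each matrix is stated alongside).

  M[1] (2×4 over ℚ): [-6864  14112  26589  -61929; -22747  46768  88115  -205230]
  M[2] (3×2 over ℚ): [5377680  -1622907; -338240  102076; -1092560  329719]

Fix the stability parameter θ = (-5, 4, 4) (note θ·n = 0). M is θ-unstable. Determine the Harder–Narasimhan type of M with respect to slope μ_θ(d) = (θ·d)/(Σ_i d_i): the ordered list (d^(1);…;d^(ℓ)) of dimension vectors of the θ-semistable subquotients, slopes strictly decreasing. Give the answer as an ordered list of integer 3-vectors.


Via rank(M_{q-1}∘⋯∘M_p): M ≅ I[1,1]^2, I[1,2], I[1,3], I[3,3]^2.
μ_θ-semistable layers: μ^(1)=4; μ^(2)=-5

((0, 2, 3); (4, 0, 0))


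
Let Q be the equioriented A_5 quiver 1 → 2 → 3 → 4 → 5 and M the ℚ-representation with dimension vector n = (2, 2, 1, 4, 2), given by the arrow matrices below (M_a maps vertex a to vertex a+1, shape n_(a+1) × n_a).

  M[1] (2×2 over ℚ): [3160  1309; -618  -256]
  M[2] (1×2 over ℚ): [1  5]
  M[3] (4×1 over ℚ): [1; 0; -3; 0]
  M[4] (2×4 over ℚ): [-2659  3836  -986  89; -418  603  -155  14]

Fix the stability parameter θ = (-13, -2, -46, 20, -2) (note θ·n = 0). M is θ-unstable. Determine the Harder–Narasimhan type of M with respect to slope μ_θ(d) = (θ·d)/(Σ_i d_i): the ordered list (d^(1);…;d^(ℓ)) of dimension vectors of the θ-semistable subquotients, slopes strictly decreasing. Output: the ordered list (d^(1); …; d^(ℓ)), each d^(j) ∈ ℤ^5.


Via rank(M_{q-1}∘⋯∘M_p): M ≅ I[1,2], I[1,5], I[4,4]^2, I[4,5].
μ_θ-semistable layers: μ^(1)=20; μ^(2)=9; μ^(3)=-2; μ^(4)=-13; μ^(5)=-61/3

((0, 0, 0, 2, 0); (0, 0, 0, 2, 2); (0, 1, 0, 0, 0); (1, 0, 0, 0, 0); (1, 1, 1, 0, 0))


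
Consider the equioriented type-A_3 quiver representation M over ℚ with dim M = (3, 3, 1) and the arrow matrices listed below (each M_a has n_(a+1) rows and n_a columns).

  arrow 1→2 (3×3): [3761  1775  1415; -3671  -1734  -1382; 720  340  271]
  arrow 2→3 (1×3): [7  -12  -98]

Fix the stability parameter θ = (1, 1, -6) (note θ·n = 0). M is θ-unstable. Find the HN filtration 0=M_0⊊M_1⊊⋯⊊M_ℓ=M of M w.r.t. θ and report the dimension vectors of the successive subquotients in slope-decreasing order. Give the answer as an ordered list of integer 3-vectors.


Via rank(M_{q-1}∘⋯∘M_p): M ≅ I[1,2]^2, I[1,3].
μ_θ-semistable layers: μ^(1)=1; μ^(2)=-4/3

((2, 2, 0); (1, 1, 1))
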